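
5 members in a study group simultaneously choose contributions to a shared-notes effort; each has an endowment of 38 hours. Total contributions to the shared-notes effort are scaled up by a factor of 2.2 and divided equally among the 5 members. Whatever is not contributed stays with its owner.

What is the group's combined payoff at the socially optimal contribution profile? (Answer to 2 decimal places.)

Each contributed unit returns 2.200 to the group as a whole (0.4400 to each of 5 players), which exceeds 1, so the social optimum is full contribution: group total = 2.200 × 190 = 418.00.

418.00 hours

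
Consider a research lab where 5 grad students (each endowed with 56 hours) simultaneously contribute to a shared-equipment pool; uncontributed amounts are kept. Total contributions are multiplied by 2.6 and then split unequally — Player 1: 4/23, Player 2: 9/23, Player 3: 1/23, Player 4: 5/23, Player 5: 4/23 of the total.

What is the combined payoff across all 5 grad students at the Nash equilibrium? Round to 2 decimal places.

For player j, contributing a unit is worthwhile iff 2.6 × (j's share) ≥ 1, i.e. iff j's share is at least 0.3846.
Player 2 alone (share 9/23) is above the threshold, contributing 56; the remaining 4 contribute 0. Total contributed: 56.
The shared-equipment pool pays out 2.6 × 56 = 145.60 in total (split across the unequal shares, but the aggregate is all that matters for the group sum).
The 4 free-riders keep 56 each, adding 224. Group total = 224 + 145.60 = 369.60.

369.60 hours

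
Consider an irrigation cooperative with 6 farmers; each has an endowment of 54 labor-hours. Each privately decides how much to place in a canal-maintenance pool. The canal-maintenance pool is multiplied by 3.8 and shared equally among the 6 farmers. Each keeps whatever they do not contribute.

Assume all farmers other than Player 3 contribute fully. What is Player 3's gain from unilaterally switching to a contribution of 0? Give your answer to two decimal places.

19.80 labor-hours

Switching from a contribution of 54 to 0 lets Player 3 keep an extra 54 labor-hours, but lowers the canal-maintenance pool by 54, which costs Player 3 their own share of that drop: 3.8/6 × 54 = 34.20.
Net gain = 54 − 34.20 = 19.80. The private return per contributed unit (0.6333) is below 1, so free-riding is indeed the best response regardless of what the others do.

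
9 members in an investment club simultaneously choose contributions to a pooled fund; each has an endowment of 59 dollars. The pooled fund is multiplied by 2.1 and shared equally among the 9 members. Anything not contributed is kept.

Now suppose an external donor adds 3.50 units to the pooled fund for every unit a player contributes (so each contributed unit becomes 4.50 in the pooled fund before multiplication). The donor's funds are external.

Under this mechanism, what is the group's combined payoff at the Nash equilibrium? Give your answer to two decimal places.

5017.95 dollars

The effective private return per unit is now 2.1 × 4.50 / 9 = 1.0500 > 1, so every player's dominant strategy flips to full contribution.
So the Nash equilibrium is full contribution by all 9; the group earns 2.1 × 4.50 × 531 = 5017.95.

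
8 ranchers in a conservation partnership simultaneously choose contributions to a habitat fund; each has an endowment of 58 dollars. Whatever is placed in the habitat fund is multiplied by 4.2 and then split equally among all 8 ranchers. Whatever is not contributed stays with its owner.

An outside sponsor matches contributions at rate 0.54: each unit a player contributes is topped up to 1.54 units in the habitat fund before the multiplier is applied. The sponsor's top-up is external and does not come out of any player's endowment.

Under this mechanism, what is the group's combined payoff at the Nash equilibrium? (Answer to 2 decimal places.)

With the mechanism, a contributed unit returns 4.2 × 1.54 / 8 = 0.8085 per unit of net cost — still below 1 — so contributing 0 remains dominant for every player.
At the Nash equilibrium no one contributes; group total payoff = 8 × 58 = 464.

464.00 dollars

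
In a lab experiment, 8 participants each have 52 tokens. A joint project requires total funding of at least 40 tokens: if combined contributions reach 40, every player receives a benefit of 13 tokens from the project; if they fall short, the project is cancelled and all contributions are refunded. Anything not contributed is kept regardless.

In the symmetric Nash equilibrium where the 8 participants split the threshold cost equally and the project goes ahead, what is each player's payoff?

Equal share of the threshold: 40/8 = 5.
At this profile no one gains by cutting their contribution: any cut drops the total below 40, the project is cancelled, contributions are refunded, and the deviator ends with 52, which is less than 52 − 5 + 13 = 60. Contributing more than 5 just wastes the excess. So contributing exactly 5 is a best response.
Each player's payoff: 52 − 5 + 13 = 60.

60 tokens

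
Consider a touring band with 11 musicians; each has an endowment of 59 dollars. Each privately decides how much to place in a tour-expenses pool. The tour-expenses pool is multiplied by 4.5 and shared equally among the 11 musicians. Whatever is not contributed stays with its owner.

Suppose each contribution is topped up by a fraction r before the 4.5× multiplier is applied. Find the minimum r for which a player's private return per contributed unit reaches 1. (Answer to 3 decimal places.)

With matching at rate r, one contributed unit becomes (1 + r) in the tour-expenses pool and returns 4.5 × (1 + r) / 11 to the contributor.
Setting this equal to 1: 1 + r = 11/4.5 = 2.4444.
So the minimum matching rate is r = 2.4444 − 1 = 1.444.

1.444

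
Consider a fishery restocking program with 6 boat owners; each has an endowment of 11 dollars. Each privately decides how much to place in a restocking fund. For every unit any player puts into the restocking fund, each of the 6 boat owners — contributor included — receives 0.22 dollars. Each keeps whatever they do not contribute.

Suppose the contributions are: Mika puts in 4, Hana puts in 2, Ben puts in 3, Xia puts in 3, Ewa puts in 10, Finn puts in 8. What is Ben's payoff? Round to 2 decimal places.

14.60 dollars

Total contributed: 4 + 2 + 3 + 3 + 10 + 8 = 30.
Each receives 0.22 × 30 = 6.60 from the restocking fund.
Ben keeps 11 − 3 = 8, so Ben's payoff is 8 + 6.60 = 14.60.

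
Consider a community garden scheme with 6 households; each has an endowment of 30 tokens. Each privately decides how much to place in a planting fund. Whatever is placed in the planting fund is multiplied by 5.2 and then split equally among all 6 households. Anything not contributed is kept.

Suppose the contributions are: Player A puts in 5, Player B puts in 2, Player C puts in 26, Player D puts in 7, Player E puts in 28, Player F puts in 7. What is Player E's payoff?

Total contributed: 5 + 2 + 26 + 7 + 28 + 7 = 75.
Each receives 5.2 × 75 / 6 = 65.00 from the planting fund.
Player E keeps 30 − 28 = 2, so Player E's payoff is 2 + 65.00 = 67.00.

67.00 tokens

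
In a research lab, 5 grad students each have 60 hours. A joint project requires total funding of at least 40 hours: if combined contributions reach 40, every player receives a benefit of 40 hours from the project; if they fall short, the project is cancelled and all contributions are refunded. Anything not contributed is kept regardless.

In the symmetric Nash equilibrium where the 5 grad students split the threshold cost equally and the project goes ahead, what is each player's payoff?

92 hours

Equal share of the threshold: 40/5 = 8.
At this profile no one gains by cutting their contribution: any cut drops the total below 40, the project is cancelled, contributions are refunded, and the deviator ends with 60, which is less than 60 − 8 + 40 = 92. Contributing more than 8 just wastes the excess. So contributing exactly 8 is a best response.
Each player's payoff: 60 − 8 + 40 = 92.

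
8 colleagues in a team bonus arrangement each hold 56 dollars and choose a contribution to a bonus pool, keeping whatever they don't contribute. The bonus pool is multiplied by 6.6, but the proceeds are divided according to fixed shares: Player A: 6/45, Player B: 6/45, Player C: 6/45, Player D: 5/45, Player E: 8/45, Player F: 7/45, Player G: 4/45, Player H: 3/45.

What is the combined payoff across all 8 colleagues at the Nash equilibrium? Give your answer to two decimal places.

Each unit j contributes comes back to j as 6.6 × (j's share), so j prefers to contribute only if that share exceeds 1/6.6 = 0.1515; otherwise keeping the unit dominates.
The shares above 0.1515 belong to Player E and Player F, contributing 56 each; the remaining 6 contribute 0. Total contributed: 112.
The bonus pool pays out 6.6 × 112 = 739.20 in total (split across the unequal shares, but the aggregate is all that matters for the group sum).
The 6 free-riders keep 56 each, adding 336. Group total = 336 + 739.20 = 1075.20.

1075.20 dollars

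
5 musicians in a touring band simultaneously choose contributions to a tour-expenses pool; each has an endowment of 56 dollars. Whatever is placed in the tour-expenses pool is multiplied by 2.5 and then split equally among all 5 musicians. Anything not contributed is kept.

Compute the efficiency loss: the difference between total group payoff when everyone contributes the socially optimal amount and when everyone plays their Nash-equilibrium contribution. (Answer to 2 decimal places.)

Each contributed unit returns 2.5/5 = 0.5000 to its contributor — below 1 — so contributing 0 is dominant for every player. At the Nash equilibrium everyone keeps their 56, and the group total is 5 × 56 = 280.
Each contributed unit returns 2.500 to the group as a whole (0.5000 to each of 5 players), which exceeds 1, so the social optimum is full contribution: group total = 2.500 × 280 = 700.00.
Efficiency loss = 700.00 − 280 = 420.00.

420.00 dollars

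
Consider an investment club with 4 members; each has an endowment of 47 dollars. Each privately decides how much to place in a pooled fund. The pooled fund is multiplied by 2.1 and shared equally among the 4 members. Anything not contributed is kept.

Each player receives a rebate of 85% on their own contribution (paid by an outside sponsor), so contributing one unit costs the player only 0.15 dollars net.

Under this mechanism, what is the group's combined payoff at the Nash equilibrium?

554.60 dollars

Under the mechanism each unit contributed yields (2.1/4) / 0.15 = 3.5000 back to its contributor per unit of net cost, which exceeds 1, making full contribution the dominant choice for everyone.
At the Nash equilibrium everyone contributes 47. Group total payoff = 4 × (47 × 0.85 + 2.1 × 47) = 554.60.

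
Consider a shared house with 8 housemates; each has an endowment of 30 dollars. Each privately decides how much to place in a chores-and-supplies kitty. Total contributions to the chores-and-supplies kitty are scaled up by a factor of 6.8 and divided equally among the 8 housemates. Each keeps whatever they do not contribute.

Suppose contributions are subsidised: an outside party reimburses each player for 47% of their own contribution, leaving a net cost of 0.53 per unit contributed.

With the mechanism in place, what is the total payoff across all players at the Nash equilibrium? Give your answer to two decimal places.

1744.80 dollars

With the mechanism, a contributed unit returns (6.8/8) / 0.53 = 1.6038 per unit of net cost to the contributor — now above 1 — so contributing fully is weakly dominant for every player.
So the Nash equilibrium is full contribution by all 8; the group earns 8 × (30 × 0.47 + 6.8 × 30) = 1744.80.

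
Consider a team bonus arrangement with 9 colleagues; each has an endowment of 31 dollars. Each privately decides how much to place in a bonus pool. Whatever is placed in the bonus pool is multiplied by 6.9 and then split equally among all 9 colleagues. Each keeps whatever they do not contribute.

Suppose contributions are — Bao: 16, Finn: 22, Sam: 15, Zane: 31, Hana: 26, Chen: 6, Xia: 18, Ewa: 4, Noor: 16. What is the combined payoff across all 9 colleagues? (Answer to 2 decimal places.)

Total contributed: 16 + 22 + 15 + 31 + 26 + 6 + 18 + 4 + 16 = 154; total kept: 9 × 31 − 154 = 125.
The bonus pool pays out 6.9 × 154 = 1062.60 in aggregate.
Group total = 125 + 1062.60 = 1187.60.

1187.60 dollars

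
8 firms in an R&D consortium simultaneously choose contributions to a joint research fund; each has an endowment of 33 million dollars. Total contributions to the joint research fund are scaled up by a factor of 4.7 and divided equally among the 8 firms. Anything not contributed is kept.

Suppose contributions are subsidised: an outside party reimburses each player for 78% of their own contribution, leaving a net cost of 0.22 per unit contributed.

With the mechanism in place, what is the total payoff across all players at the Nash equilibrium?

1446.72 million dollars

With the mechanism, a contributed unit returns (4.7/8) / 0.22 = 2.6705 per unit of net cost to the contributor — now above 1 — so contributing fully is weakly dominant for every player.
So the Nash equilibrium is full contribution by all 8; the group earns 8 × (33 × 0.78 + 4.7 × 33) = 1446.72.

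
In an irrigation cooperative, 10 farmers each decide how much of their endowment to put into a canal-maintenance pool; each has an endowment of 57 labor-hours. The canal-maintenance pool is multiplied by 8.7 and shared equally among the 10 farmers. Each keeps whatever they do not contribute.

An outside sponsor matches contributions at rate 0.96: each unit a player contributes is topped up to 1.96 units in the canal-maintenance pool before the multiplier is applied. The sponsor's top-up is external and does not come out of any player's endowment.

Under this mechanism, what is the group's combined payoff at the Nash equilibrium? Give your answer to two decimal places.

Under the mechanism each unit contributed yields 8.7 × 1.96 / 10 = 1.7052 back to its contributor per unit of net cost, which exceeds 1, making full contribution the dominant choice for everyone.
So the Nash equilibrium is full contribution by all 10; the group earns 8.7 × 1.96 × 570 = 9719.64.

9719.64 labor-hours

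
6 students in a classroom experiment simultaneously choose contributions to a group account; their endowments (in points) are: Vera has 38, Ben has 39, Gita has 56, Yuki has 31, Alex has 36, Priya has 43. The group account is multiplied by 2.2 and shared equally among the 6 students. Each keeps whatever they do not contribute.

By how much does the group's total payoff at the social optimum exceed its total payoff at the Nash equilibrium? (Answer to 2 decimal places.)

The private return per contributed unit is 2.2/6 = 0.3667 < 1 for every player regardless of endowment, so the Nash equilibrium is zero contribution and the group total is Σ E_j = 38 + 39 + 56 + 31 + 36 + 43 = 243.
Each contributed unit returns 2.200 to the group, so the social optimum is full contribution by everyone: group total = 2.200 × 243 = 534.60.
Efficiency loss = (2.200 − 1) × 243 = 291.60.

291.60 points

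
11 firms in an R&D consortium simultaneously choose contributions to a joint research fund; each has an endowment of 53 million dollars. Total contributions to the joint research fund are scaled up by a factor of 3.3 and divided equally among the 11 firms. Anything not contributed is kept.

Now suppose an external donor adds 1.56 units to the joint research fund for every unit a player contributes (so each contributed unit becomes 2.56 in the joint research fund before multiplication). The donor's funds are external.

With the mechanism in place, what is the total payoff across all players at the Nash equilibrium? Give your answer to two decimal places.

With the mechanism, a contributed unit returns 3.3 × 2.56 / 11 = 0.7680 per unit of net cost — still below 1 — so contributing 0 remains dominant for every player.
Everyone keeps their endowment and the group total is 11 × 53 = 583.

583.00 million dollars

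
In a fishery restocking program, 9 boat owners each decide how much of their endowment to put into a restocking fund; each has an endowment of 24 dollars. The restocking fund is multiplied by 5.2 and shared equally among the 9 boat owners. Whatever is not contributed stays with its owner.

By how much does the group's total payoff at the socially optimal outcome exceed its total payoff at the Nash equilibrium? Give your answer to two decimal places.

Each contributed unit returns 5.2/9 = 0.5778 to its contributor — below 1 — so contributing 0 is dominant for every player. At the Nash equilibrium everyone keeps their 24, and the group total is 9 × 24 = 216.
Each contributed unit returns 5.200 to the group as a whole (0.5778 to each of 9 players), which exceeds 1, so the social optimum is full contribution: group total = 5.200 × 216 = 1123.20.
Efficiency loss = 1123.20 − 216 = 907.20.

907.20 dollars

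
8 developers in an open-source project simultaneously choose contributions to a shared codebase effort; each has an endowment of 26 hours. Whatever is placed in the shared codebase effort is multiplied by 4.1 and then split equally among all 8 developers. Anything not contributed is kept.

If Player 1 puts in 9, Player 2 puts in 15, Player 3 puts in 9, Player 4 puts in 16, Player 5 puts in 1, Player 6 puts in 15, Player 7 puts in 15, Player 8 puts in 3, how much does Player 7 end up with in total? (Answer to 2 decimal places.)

Total contributed: 9 + 15 + 9 + 16 + 1 + 15 + 15 + 3 = 83.
Each receives 4.1 × 83 / 8 = 42.54 from the shared codebase effort.
Player 7 keeps 26 − 15 = 11, so Player 7's payoff is 11 + 42.54 = 53.54.

53.54 hours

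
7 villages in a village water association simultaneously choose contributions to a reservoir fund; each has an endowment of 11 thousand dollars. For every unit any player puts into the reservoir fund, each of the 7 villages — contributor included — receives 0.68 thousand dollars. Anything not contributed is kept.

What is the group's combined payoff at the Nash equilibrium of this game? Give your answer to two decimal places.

The private return per contributed unit is 0.68 < 1, so contributing 0 is dominant for every player. At the Nash equilibrium everyone keeps their 11, and the group total is 7 × 11 = 77.

77.00 thousand dollars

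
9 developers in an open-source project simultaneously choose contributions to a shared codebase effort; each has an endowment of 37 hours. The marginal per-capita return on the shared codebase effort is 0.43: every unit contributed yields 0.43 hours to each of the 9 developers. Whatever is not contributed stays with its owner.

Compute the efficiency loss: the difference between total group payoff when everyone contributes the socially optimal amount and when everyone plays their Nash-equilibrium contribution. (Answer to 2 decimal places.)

955.71 hours

The private return per contributed unit is 0.43 < 1, so contributing 0 is dominant for every player. At the Nash equilibrium everyone keeps their 37, and the group total is 9 × 37 = 333.
Each contributed unit returns 3.870 to the group as a whole (0.43 to each of 9 players), which exceeds 1, so the social optimum is full contribution: group total = 3.870 × 333 = 1288.71.
Efficiency loss = 1288.71 − 333 = 955.71.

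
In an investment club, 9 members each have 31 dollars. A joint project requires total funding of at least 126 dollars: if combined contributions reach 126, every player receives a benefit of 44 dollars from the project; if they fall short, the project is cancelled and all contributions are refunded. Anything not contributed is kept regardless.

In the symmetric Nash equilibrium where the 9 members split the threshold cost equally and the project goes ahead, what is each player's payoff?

Equal share of the threshold: 126/9 = 14.
At this profile no one gains by cutting their contribution: any cut drops the total below 126, the project is cancelled, contributions are refunded, and the deviator ends with 31, which is less than 31 − 14 + 44 = 61. Contributing more than 14 just wastes the excess. So contributing exactly 14 is a best response.
Each player's payoff: 31 − 14 + 44 = 61.

61 dollars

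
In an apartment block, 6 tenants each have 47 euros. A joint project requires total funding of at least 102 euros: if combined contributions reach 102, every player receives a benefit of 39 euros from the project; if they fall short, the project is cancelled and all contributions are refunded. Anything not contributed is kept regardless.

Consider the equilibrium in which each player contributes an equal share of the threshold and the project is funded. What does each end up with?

69 euros

Equal share of the threshold: 102/6 = 17.
At this profile no one gains by cutting their contribution: any cut drops the total below 102, the project is cancelled, contributions are refunded, and the deviator ends with 47, which is less than 47 − 17 + 39 = 69. Contributing more than 17 just wastes the excess. So contributing exactly 17 is a best response.
Each player's payoff: 47 − 17 + 39 = 69.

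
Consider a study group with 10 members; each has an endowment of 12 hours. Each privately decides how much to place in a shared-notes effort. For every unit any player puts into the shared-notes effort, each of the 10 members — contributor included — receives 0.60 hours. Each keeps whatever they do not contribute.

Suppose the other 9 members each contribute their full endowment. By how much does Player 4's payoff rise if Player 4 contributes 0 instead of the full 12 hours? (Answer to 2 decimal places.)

4.80 hours

Switching from a contribution of 12 to 0 lets Player 4 keep an extra 12 hours, but lowers the shared-notes effort by 12, which costs Player 4 their own share of that drop: 0.60 × 12 = 7.20.
Net gain = 12 − 7.20 = 4.80. The private return per contributed unit (0.60) is below 1, so free-riding is indeed the best response regardless of what the others do.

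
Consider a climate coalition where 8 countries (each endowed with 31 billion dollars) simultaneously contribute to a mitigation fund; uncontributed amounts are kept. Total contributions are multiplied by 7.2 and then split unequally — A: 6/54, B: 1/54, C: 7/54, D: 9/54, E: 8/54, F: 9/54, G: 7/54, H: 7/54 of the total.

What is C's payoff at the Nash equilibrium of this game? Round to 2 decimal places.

117.80 billion dollars

Each unit j contributes comes back to j as 7.2 × (j's share), so j prefers to contribute only if that share exceeds 1/7.2 = 0.1389; otherwise keeping the unit dominates.
D, E and F clear that bar, contributing 31 each; the remaining 5 contribute 0. Total contributed: 93.
C keeps 31 and receives 7.2 × 93 × 7/54 = 86.80 from the mitigation fund, for a payoff of 117.80.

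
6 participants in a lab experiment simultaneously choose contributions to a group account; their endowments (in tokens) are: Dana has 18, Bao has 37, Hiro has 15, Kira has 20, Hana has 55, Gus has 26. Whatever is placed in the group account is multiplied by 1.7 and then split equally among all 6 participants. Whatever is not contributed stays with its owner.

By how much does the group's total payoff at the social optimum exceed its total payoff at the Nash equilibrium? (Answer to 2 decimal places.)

The private return per contributed unit is 1.7/6 = 0.2833 < 1 for every player regardless of endowment, so the Nash equilibrium is zero contribution and the group total is Σ E_j = 18 + 37 + 15 + 20 + 55 + 26 = 171.
Each contributed unit returns 1.700 to the group, so the social optimum is full contribution by everyone: group total = 1.700 × 171 = 290.70.
Efficiency loss = (1.700 − 1) × 171 = 119.70.

119.70 tokens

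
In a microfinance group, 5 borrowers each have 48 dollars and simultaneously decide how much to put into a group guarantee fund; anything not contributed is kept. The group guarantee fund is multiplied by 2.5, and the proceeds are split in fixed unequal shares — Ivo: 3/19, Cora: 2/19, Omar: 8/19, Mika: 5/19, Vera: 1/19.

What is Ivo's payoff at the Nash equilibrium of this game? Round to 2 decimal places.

Each unit j contributes comes back to j as 2.5 × (j's share), so j prefers to contribute only if that share exceeds 1/2.5 = 0.4000; otherwise keeping the unit dominates.
Omar alone (share 8/19) is above the threshold, contributing 48; the remaining 4 contribute 0. Total contributed: 48.
Ivo keeps 48 and receives 2.5 × 48 × 3/19 = 18.95 from the group guarantee fund, for a payoff of 66.95.

66.95 dollars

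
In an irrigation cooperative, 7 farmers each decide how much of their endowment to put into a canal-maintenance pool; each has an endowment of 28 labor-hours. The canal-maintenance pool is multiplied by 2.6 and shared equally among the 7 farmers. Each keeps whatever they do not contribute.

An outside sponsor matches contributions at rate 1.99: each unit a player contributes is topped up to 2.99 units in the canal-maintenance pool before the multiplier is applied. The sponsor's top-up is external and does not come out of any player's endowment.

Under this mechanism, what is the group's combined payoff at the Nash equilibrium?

The effective private return per unit is now 2.6 × 2.99 / 7 = 1.1106 > 1, so every player's dominant strategy flips to full contribution.
At the Nash equilibrium everyone contributes 28. Group total payoff = 2.6 × 2.99 × 196 = 1523.70.

1523.70 labor-hours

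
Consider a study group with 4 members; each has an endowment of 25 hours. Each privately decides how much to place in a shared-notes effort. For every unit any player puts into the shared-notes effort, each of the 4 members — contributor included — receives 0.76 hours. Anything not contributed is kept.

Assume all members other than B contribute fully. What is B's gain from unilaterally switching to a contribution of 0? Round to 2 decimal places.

6.00 hours

Switching from a contribution of 25 to 0 lets B keep an extra 25 hours, but lowers the shared-notes effort by 25, which costs B their own share of that drop: 0.76 × 25 = 19.00.
Net gain = 25 − 19.00 = 6.00. The private return per contributed unit (0.76) is below 1, so free-riding is indeed the best response regardless of what the others do.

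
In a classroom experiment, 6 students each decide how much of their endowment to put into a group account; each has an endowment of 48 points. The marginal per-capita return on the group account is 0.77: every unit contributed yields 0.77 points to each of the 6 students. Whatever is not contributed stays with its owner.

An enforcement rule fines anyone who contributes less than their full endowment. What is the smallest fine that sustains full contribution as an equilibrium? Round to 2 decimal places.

11.04 points

Given the others contribute fully, the best deviation is to contribute 0 (any partial contribution still incurs the fine and gives up units whose private return 0.77 is below 1).
Deviating from 48 to 0 saves 48 points but forfeits the deviator's share of the drop in the group account: 0.77 × 48 = 36.96.
So the deviation gain is 48 − 36.96 = 11.04, and the fine must be at least 11.04 points to wipe it out.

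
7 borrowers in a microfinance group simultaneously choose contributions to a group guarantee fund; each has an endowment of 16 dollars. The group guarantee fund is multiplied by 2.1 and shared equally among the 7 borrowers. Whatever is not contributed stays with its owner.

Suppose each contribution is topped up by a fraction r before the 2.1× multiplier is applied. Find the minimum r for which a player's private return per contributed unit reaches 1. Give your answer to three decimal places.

With matching at rate r, one contributed unit becomes (1 + r) in the group guarantee fund and returns 2.1 × (1 + r) / 7 to the contributor.
Setting this equal to 1: 1 + r = 7/2.1 = 3.3333.
So the minimum matching rate is r = 3.3333 − 1 = 2.333.

2.333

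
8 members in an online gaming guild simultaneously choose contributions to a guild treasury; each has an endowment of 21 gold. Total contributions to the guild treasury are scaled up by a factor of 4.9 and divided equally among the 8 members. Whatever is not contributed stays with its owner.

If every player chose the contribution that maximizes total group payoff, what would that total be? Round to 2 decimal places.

823.20 gold

Each contributed unit returns 4.900 to the group as a whole (0.6125 to each of 8 players), which exceeds 1, so the social optimum is full contribution: group total = 4.900 × 168 = 823.20.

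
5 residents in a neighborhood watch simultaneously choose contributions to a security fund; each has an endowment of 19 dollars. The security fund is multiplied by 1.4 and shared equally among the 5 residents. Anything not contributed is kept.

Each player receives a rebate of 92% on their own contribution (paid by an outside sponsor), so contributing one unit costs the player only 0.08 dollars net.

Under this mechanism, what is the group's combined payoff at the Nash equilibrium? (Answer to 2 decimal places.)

The effective private return per unit is now (1.4/5) / 0.08 = 3.5000 > 1, so every player's dominant strategy flips to full contribution.
So the Nash equilibrium is full contribution by all 5; the group earns 5 × (19 × 0.92 + 1.4 × 19) = 220.40.

220.40 dollars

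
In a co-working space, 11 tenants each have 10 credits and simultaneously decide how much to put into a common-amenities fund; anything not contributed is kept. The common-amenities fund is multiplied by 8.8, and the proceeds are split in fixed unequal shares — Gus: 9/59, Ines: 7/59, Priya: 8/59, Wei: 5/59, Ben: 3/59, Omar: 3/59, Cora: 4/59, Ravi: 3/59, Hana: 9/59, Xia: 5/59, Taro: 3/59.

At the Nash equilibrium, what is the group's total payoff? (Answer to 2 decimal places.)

For player j, contributing a unit is worthwhile iff 8.8 × (j's share) ≥ 1, i.e. iff j's share is at least 0.1136.
The shares above 0.1136 belong to Gus, Ines, Priya and Hana, contributing 10 each; the remaining 7 contribute 0. Total contributed: 40.
The common-amenities fund pays out 8.8 × 40 = 352.00 in total (split across the unequal shares, but the aggregate is all that matters for the group sum).
The 7 free-riders keep 10 each, adding 70. Group total = 70 + 352.00 = 422.00.

422.00 credits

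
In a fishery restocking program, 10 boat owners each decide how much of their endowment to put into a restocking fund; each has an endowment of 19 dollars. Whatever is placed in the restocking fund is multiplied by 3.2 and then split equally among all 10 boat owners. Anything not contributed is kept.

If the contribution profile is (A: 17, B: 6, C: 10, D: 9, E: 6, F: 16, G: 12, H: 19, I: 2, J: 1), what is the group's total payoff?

Total contributed: 17 + 6 + 10 + 9 + 6 + 16 + 12 + 19 + 2 + 1 = 98; total kept: 10 × 19 − 98 = 92.
The restocking fund pays out 3.2 × 98 = 313.60 in aggregate.
Group total = 92 + 313.60 = 405.60.

405.60 dollars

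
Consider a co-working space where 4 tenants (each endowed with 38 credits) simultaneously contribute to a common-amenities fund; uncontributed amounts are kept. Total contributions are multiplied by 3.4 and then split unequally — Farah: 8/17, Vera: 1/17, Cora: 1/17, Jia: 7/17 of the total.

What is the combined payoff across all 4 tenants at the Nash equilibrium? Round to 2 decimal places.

334.40 credits

Each unit j contributes comes back to j as 3.4 × (j's share), so j prefers to contribute only if that share exceeds 1/3.4 = 0.2941; otherwise keeping the unit dominates.
Farah and Jia clear that bar, contributing 38 each; the remaining 2 contribute 0. Total contributed: 76.
The common-amenities fund pays out 3.4 × 76 = 258.40 in total (split across the unequal shares, but the aggregate is all that matters for the group sum).
The 2 free-riders keep 38 each, adding 76. Group total = 76 + 258.40 = 334.40.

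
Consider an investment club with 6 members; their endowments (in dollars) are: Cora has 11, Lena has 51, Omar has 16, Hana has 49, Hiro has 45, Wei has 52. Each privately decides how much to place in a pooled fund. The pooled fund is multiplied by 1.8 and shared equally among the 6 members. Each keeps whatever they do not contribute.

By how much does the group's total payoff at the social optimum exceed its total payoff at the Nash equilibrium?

The private return per contributed unit is 1.8/6 = 0.3000 < 1 for every player regardless of endowment, so the Nash equilibrium is zero contribution and the group total is Σ E_j = 11 + 51 + 16 + 49 + 45 + 52 = 224.
Each contributed unit returns 1.800 to the group, so the social optimum is full contribution by everyone: group total = 1.800 × 224 = 403.20.
Efficiency loss = (1.800 − 1) × 224 = 179.20.

179.20 dollars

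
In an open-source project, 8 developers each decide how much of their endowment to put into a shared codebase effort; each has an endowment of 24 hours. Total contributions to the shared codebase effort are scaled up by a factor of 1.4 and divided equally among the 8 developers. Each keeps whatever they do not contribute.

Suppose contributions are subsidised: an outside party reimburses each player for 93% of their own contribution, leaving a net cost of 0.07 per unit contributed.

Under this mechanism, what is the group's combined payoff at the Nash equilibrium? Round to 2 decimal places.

The effective private return per unit is now (1.4/8) / 0.07 = 2.5000 > 1, so every player's dominant strategy flips to full contribution.
At the Nash equilibrium everyone contributes 24. Group total payoff = 8 × (24 × 0.93 + 1.4 × 24) = 447.36.

447.36 hours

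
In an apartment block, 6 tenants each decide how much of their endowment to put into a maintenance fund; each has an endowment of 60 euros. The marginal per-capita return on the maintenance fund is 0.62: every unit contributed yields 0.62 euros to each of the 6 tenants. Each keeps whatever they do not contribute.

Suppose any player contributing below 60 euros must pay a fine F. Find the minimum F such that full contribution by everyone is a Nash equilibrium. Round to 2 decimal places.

Given the others contribute fully, the best deviation is to contribute 0 (any partial contribution still incurs the fine and gives up units whose private return 0.62 is below 1).
Deviating from 60 to 0 saves 60 euros but forfeits the deviator's share of the drop in the maintenance fund: 0.62 × 60 = 37.20.
So the deviation gain is 60 − 37.20 = 22.80, and the fine must be at least 22.80 euros to wipe it out.

22.80 euros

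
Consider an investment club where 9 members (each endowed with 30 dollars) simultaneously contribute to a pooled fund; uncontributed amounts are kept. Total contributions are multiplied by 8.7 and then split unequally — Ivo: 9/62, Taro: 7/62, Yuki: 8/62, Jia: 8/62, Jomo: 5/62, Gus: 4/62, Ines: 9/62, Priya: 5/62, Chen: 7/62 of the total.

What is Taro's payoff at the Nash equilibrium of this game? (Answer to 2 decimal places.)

Each unit j contributes comes back to j as 8.7 × (j's share), so j prefers to contribute only if that share exceeds 1/8.7 = 0.1149; otherwise keeping the unit dominates.
Ivo, Yuki, Jia and Ines are above the threshold, contributing 30 each; the remaining 5 contribute 0. Total contributed: 120.
Taro keeps 30 and receives 8.7 × 120 × 7/62 = 117.87 from the pooled fund, for a payoff of 147.87.

147.87 dollars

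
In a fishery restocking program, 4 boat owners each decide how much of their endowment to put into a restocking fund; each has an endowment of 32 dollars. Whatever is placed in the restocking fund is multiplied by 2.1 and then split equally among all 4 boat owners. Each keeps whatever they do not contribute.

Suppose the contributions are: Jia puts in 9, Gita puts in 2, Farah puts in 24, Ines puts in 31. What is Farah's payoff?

Total contributed: 9 + 2 + 24 + 31 = 66.
Each receives 2.1 × 66 / 4 = 34.65 from the restocking fund.
Farah keeps 32 − 24 = 8, so Farah's payoff is 8 + 34.65 = 42.65.

42.65 dollars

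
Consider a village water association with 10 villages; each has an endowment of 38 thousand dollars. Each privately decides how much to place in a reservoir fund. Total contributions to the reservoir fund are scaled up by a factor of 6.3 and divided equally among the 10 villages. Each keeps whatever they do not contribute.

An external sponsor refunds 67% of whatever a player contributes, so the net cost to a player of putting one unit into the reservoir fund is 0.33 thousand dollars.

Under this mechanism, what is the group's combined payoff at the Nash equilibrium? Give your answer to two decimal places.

2648.60 thousand dollars

Under the mechanism each unit contributed yields (6.3/10) / 0.33 = 1.9091 back to its contributor per unit of net cost, which exceeds 1, making full contribution the dominant choice for everyone.
At the Nash equilibrium everyone contributes 38. Group total payoff = 10 × (38 × 0.67 + 6.3 × 38) = 2648.60.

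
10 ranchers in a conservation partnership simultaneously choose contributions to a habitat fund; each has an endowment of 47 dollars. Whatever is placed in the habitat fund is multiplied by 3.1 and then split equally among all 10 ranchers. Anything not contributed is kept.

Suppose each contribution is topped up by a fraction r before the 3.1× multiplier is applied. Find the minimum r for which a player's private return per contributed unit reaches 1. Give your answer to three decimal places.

With matching at rate r, one contributed unit becomes (1 + r) in the habitat fund and returns 3.1 × (1 + r) / 10 to the contributor.
Setting this equal to 1: 1 + r = 10/3.1 = 3.2258.
So the minimum matching rate is r = 3.2258 − 1 = 2.226.

2.226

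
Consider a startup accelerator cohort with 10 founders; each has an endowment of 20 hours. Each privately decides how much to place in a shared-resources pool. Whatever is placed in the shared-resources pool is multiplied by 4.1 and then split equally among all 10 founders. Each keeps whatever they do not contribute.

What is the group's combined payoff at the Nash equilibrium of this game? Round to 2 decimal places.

200.00 hours

Each contributed unit returns 4.1/10 = 0.4100 to its contributor — below 1 — so contributing 0 is dominant for every player. At the Nash equilibrium everyone keeps their 20, and the group total is 10 × 20 = 200.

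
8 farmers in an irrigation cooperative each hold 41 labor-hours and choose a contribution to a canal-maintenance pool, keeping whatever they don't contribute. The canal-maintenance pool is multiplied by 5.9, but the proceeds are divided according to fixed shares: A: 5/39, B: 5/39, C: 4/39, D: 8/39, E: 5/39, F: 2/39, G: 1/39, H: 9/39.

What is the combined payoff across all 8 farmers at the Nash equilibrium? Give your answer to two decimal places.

Player j's private return per contributed unit is 5.9 × (j's share). Contributing is weakly dominant for j when that share is at least 1/5.9 = 0.1695, and contributing 0 is dominant otherwise.
D and H clear that bar, contributing 41 each; the remaining 6 contribute 0. Total contributed: 82.
The canal-maintenance pool pays out 5.9 × 82 = 483.80 in total (split across the unequal shares, but the aggregate is all that matters for the group sum).
The 6 free-riders keep 41 each, adding 246. Group total = 246 + 483.80 = 729.80.

729.80 labor-hours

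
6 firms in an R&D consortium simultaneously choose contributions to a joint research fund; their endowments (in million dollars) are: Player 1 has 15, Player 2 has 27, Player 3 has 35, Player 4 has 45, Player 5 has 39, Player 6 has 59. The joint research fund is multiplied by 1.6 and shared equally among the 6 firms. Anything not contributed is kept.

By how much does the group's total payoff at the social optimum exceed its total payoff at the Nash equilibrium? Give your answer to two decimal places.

The private return per contributed unit is 1.6/6 = 0.2667 < 1 for every player regardless of endowment, so the Nash equilibrium is zero contribution and the group total is Σ E_j = 15 + 27 + 35 + 45 + 39 + 59 = 220.
Each contributed unit returns 1.600 to the group, so the social optimum is full contribution by everyone: group total = 1.600 × 220 = 352.00.
Efficiency loss = (1.600 − 1) × 220 = 132.00.

132.00 million dollars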